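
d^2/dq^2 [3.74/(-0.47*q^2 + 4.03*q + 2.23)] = (-1.652332*q^2 + 14.167868*q + 3.74*(0.94*q - 4.03)*(1.88*q - 8.06) + 7.839788)/(-0.47*q^2 + 4.03*q + 2.23)^3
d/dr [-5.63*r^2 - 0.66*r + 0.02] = -11.26*r - 0.66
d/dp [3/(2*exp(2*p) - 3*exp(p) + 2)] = (9 - 12*exp(p))*exp(p)/(2*exp(2*p) - 3*exp(p) + 2)^2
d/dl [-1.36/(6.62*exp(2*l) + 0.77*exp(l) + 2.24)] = (18.0064*exp(l) + 1.0472)*exp(l)/(6.62*exp(2*l) + 0.77*exp(l) + 2.24)^2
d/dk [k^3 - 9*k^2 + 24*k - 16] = 3*k^2 - 18*k + 24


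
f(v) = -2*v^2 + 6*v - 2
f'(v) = 6 - 4*v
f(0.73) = 1.31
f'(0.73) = 3.08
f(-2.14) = -24.00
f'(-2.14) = 14.56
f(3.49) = -5.42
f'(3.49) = -7.96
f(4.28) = -12.96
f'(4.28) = -11.12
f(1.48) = 2.50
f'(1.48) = 0.08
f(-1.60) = -16.72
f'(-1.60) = 12.40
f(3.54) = -5.82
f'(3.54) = -8.16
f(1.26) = 2.38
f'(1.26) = 0.96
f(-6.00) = -110.00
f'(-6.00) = 30.00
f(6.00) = -38.00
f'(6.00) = -18.00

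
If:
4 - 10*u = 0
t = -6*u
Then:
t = -12/5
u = 2/5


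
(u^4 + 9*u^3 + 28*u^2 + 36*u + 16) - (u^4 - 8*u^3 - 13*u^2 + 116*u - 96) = 17*u^3 + 41*u^2 - 80*u + 112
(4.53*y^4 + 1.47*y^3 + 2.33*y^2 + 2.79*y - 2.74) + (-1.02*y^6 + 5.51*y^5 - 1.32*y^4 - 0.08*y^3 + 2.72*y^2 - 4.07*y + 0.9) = -1.02*y^6 + 5.51*y^5 + 3.21*y^4 + 1.39*y^3 + 5.05*y^2 - 1.28*y - 1.84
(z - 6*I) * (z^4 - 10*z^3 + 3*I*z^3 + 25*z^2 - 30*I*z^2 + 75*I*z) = z^5 - 10*z^4 - 3*I*z^4 + 43*z^3 + 30*I*z^3 - 180*z^2 - 75*I*z^2 + 450*z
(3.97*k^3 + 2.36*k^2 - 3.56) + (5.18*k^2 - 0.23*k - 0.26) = 3.97*k^3 + 7.54*k^2 - 0.23*k - 3.82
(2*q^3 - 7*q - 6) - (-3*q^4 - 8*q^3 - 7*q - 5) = 3*q^4 + 10*q^3 - 1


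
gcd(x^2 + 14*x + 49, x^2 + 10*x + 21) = x + 7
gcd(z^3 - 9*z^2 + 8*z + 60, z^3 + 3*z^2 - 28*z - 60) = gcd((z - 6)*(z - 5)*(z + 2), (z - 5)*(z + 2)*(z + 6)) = z^2 - 3*z - 10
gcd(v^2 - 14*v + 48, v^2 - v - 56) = v - 8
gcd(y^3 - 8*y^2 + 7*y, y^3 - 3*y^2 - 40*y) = y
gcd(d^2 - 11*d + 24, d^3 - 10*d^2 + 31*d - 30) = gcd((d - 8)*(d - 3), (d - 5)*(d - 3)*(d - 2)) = d - 3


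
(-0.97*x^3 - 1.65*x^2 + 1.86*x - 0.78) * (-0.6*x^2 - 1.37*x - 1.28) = 0.582*x^5 + 2.3189*x^4 + 2.3861*x^3 + 0.0317999999999996*x^2 - 1.3122*x + 0.9984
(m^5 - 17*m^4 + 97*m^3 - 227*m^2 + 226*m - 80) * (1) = m^5 - 17*m^4 + 97*m^3 - 227*m^2 + 226*m - 80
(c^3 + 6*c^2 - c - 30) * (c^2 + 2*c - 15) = c^5 + 8*c^4 - 4*c^3 - 122*c^2 - 45*c + 450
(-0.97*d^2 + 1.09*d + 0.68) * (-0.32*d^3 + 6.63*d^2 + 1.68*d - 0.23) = 0.3104*d^5 - 6.7799*d^4 + 5.3795*d^3 + 6.5627*d^2 + 0.8917*d - 0.1564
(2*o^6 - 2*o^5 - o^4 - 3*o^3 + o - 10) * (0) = 0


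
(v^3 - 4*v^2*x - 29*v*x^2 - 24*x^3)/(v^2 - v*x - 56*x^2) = (v^2 + 4*v*x + 3*x^2)/(v + 7*x)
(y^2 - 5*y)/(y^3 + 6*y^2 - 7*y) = (y - 5)/(y^2 + 6*y - 7)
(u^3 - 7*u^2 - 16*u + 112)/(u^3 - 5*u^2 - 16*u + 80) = (u - 7)/(u - 5)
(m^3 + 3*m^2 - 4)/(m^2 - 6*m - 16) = (m^2 + m - 2)/(m - 8)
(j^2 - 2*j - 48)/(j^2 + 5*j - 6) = (j - 8)/(j - 1)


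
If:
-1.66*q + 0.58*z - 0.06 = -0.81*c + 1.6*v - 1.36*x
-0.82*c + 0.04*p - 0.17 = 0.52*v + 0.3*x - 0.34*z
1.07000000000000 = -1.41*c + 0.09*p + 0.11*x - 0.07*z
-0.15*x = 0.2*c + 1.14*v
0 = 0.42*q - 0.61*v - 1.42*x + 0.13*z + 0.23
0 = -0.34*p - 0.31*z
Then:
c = -0.65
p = 1.21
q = -1.33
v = 0.17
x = -0.42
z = -1.32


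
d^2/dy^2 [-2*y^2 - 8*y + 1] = -4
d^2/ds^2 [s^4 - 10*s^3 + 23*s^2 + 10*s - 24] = 12*s^2 - 60*s + 46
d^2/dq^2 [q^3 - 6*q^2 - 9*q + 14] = 6*q - 12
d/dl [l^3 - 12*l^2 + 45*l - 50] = 3*l^2 - 24*l + 45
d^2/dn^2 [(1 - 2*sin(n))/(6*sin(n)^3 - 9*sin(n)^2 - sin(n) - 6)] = (-288*sin(n)^7 + 648*sin(n)^6 - 372*sin(n)^5 - 1686*sin(n)^4 + 2211*sin(n)^3 + 211*sin(n)^2 - 996*sin(n) + 82)/(-6*sin(n)^3 + 9*sin(n)^2 + sin(n) + 6)^3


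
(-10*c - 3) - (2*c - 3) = -12*c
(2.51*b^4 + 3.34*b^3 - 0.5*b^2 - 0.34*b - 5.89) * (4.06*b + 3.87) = 10.1906*b^5 + 23.2741*b^4 + 10.8958*b^3 - 3.3154*b^2 - 25.2292*b - 22.7943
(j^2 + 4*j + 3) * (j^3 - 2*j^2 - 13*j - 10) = j^5 + 2*j^4 - 18*j^3 - 68*j^2 - 79*j - 30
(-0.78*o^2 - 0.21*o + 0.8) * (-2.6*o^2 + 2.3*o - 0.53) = 2.028*o^4 - 1.248*o^3 - 2.1496*o^2 + 1.9513*o - 0.424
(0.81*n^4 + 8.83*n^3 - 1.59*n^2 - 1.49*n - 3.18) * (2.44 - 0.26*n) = -0.2106*n^5 - 0.3194*n^4 + 21.9586*n^3 - 3.4922*n^2 - 2.8088*n - 7.7592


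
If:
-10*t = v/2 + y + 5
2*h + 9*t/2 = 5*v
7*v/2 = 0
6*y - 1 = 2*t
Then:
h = 9/8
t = -1/2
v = 0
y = 0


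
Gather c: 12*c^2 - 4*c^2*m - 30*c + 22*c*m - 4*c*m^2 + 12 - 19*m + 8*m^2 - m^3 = c^2*(12 - 4*m) + c*(-4*m^2 + 22*m - 30) - m^3 + 8*m^2 - 19*m + 12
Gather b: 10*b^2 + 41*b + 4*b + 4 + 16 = 10*b^2 + 45*b + 20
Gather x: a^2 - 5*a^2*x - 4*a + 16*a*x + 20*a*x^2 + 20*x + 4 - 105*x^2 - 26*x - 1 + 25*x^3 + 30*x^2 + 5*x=a^2 - 4*a + 25*x^3 + x^2*(20*a - 75) + x*(-5*a^2 + 16*a - 1) + 3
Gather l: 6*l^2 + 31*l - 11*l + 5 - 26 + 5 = 6*l^2 + 20*l - 16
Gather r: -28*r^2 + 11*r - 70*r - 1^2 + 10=-28*r^2 - 59*r + 9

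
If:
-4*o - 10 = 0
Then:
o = -5/2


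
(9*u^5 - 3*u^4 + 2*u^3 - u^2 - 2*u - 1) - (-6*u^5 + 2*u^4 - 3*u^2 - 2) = 15*u^5 - 5*u^4 + 2*u^3 + 2*u^2 - 2*u + 1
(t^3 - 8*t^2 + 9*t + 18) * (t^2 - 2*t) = t^5 - 10*t^4 + 25*t^3 - 36*t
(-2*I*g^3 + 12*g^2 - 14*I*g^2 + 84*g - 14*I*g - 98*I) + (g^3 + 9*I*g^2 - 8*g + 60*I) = g^3 - 2*I*g^3 + 12*g^2 - 5*I*g^2 + 76*g - 14*I*g - 38*I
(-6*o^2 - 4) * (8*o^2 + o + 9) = -48*o^4 - 6*o^3 - 86*o^2 - 4*o - 36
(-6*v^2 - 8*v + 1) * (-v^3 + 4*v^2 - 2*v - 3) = 6*v^5 - 16*v^4 - 21*v^3 + 38*v^2 + 22*v - 3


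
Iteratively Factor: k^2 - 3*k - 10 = (k + 2)*(k - 5)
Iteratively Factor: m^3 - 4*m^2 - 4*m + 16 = (m + 2)*(m^2 - 6*m + 8) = (m - 2)*(m + 2)*(m - 4)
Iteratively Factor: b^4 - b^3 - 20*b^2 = (b)*(b^3 - b^2 - 20*b) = b*(b + 4)*(b^2 - 5*b) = b*(b - 5)*(b + 4)*(b)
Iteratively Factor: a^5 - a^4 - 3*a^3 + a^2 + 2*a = (a + 1)*(a^4 - 2*a^3 - a^2 + 2*a) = a*(a + 1)*(a^3 - 2*a^2 - a + 2) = a*(a + 1)^2*(a^2 - 3*a + 2) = a*(a - 1)*(a + 1)^2*(a - 2)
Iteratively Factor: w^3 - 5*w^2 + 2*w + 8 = (w - 4)*(w^2 - w - 2) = (w - 4)*(w - 2)*(w + 1)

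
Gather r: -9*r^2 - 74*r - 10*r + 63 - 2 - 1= -9*r^2 - 84*r + 60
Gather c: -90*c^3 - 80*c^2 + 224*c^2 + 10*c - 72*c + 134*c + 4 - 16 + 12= -90*c^3 + 144*c^2 + 72*c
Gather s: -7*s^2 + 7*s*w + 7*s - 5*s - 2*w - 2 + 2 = -7*s^2 + s*(7*w + 2) - 2*w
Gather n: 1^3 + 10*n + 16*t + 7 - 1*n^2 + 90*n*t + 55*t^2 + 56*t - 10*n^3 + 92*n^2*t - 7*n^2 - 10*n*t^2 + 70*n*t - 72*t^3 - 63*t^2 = -10*n^3 + n^2*(92*t - 8) + n*(-10*t^2 + 160*t + 10) - 72*t^3 - 8*t^2 + 72*t + 8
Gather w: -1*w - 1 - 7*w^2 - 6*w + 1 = -7*w^2 - 7*w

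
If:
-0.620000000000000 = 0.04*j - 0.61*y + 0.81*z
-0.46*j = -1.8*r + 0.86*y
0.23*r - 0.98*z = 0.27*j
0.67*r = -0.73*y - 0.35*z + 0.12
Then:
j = 6.33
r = 1.40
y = -0.45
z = -1.41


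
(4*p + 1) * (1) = 4*p + 1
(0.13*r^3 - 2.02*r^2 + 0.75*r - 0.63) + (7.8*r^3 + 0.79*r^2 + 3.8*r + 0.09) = 7.93*r^3 - 1.23*r^2 + 4.55*r - 0.54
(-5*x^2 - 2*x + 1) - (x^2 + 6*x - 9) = -6*x^2 - 8*x + 10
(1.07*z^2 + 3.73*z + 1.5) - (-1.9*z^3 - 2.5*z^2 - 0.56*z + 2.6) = 1.9*z^3 + 3.57*z^2 + 4.29*z - 1.1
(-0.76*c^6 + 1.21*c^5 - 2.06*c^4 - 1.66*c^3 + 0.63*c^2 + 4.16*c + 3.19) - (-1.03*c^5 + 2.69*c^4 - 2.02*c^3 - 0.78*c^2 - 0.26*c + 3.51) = -0.76*c^6 + 2.24*c^5 - 4.75*c^4 + 0.36*c^3 + 1.41*c^2 + 4.42*c - 0.32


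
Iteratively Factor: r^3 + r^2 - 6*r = (r)*(r^2 + r - 6) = r*(r + 3)*(r - 2)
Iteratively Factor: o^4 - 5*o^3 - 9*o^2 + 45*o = (o)*(o^3 - 5*o^2 - 9*o + 45) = o*(o + 3)*(o^2 - 8*o + 15) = o*(o - 3)*(o + 3)*(o - 5)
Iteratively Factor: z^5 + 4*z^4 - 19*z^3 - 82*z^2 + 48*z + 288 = (z + 3)*(z^4 + z^3 - 22*z^2 - 16*z + 96) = (z - 4)*(z + 3)*(z^3 + 5*z^2 - 2*z - 24) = (z - 4)*(z + 3)^2*(z^2 + 2*z - 8) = (z - 4)*(z - 2)*(z + 3)^2*(z + 4)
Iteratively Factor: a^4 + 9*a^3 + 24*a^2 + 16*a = (a)*(a^3 + 9*a^2 + 24*a + 16) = a*(a + 4)*(a^2 + 5*a + 4) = a*(a + 1)*(a + 4)*(a + 4)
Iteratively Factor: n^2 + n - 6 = (n + 3)*(n - 2)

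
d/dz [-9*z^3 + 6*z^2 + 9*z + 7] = -27*z^2 + 12*z + 9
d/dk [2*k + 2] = 2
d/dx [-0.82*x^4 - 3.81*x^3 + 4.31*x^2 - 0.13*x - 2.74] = -3.28*x^3 - 11.43*x^2 + 8.62*x - 0.13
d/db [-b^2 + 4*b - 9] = 4 - 2*b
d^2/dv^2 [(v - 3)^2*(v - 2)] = 6*v - 16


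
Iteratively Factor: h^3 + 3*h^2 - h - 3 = (h - 1)*(h^2 + 4*h + 3) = (h - 1)*(h + 3)*(h + 1)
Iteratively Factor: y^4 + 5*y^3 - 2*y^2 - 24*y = (y)*(y^3 + 5*y^2 - 2*y - 24) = y*(y - 2)*(y^2 + 7*y + 12) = y*(y - 2)*(y + 3)*(y + 4)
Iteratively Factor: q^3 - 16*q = (q - 4)*(q^2 + 4*q) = (q - 4)*(q + 4)*(q)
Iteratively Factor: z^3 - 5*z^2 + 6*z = (z - 2)*(z^2 - 3*z) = z*(z - 2)*(z - 3)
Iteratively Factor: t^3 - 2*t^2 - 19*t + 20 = (t + 4)*(t^2 - 6*t + 5) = (t - 5)*(t + 4)*(t - 1)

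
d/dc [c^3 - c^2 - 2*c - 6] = 3*c^2 - 2*c - 2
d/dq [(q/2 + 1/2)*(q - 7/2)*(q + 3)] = 3*q^2/2 + q/2 - 11/2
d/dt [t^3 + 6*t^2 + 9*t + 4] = 3*t^2 + 12*t + 9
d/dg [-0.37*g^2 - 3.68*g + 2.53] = -0.74*g - 3.68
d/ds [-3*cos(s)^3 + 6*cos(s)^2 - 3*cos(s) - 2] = 3*(3*cos(s)^2 - 4*cos(s) + 1)*sin(s)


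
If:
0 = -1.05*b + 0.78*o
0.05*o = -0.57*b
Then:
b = 0.00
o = 0.00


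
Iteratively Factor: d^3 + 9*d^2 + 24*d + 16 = (d + 1)*(d^2 + 8*d + 16) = (d + 1)*(d + 4)*(d + 4)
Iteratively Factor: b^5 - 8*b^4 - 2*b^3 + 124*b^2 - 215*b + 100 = (b - 1)*(b^4 - 7*b^3 - 9*b^2 + 115*b - 100) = (b - 5)*(b - 1)*(b^3 - 2*b^2 - 19*b + 20) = (b - 5)*(b - 1)*(b + 4)*(b^2 - 6*b + 5) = (b - 5)^2*(b - 1)*(b + 4)*(b - 1)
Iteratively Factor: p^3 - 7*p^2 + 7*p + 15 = (p + 1)*(p^2 - 8*p + 15) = (p - 3)*(p + 1)*(p - 5)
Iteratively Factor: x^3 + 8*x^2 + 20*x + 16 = (x + 2)*(x^2 + 6*x + 8) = (x + 2)^2*(x + 4)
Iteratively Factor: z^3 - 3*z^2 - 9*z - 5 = (z + 1)*(z^2 - 4*z - 5) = (z + 1)^2*(z - 5)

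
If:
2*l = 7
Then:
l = 7/2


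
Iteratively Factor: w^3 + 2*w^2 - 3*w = (w)*(w^2 + 2*w - 3) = w*(w + 3)*(w - 1)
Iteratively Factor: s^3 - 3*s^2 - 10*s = (s - 5)*(s^2 + 2*s) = s*(s - 5)*(s + 2)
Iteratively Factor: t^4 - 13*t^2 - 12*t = (t - 4)*(t^3 + 4*t^2 + 3*t) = (t - 4)*(t + 1)*(t^2 + 3*t) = (t - 4)*(t + 1)*(t + 3)*(t)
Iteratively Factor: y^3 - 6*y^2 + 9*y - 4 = (y - 1)*(y^2 - 5*y + 4) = (y - 4)*(y - 1)*(y - 1)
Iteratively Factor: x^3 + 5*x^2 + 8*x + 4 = (x + 2)*(x^2 + 3*x + 2) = (x + 2)^2*(x + 1)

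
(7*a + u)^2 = 49*a^2 + 14*a*u + u^2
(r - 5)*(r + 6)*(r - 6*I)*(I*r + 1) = I*r^4 + 7*r^3 + I*r^3 + 7*r^2 - 36*I*r^2 - 210*r - 6*I*r + 180*I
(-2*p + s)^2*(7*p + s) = 28*p^3 - 24*p^2*s + 3*p*s^2 + s^3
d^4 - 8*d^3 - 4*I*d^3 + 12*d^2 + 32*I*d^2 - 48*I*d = d*(d - 6)*(d - 2)*(d - 4*I)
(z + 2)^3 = z^3 + 6*z^2 + 12*z + 8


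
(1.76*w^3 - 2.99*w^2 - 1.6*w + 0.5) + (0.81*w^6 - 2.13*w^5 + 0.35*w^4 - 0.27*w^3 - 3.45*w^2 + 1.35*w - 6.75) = 0.81*w^6 - 2.13*w^5 + 0.35*w^4 + 1.49*w^3 - 6.44*w^2 - 0.25*w - 6.25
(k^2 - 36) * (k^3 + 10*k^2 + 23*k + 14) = k^5 + 10*k^4 - 13*k^3 - 346*k^2 - 828*k - 504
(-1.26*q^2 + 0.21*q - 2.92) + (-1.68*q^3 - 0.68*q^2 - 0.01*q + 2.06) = -1.68*q^3 - 1.94*q^2 + 0.2*q - 0.86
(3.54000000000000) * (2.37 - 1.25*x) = 8.3898 - 4.425*x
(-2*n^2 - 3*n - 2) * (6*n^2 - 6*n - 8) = -12*n^4 - 6*n^3 + 22*n^2 + 36*n + 16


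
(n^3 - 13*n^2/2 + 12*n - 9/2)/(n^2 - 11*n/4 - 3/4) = 2*(2*n^2 - 7*n + 3)/(4*n + 1)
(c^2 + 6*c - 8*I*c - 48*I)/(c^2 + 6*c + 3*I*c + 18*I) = (c - 8*I)/(c + 3*I)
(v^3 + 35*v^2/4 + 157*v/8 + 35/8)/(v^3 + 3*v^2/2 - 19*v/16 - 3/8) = 2*(2*v^2 + 17*v + 35)/(4*v^2 + 5*v - 6)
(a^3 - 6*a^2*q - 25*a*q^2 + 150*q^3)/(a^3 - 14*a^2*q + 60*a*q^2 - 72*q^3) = (a^2 - 25*q^2)/(a^2 - 8*a*q + 12*q^2)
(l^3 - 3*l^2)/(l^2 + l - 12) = l^2/(l + 4)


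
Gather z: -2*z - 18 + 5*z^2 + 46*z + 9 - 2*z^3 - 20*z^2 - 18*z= -2*z^3 - 15*z^2 + 26*z - 9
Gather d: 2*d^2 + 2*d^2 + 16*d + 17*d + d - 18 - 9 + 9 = 4*d^2 + 34*d - 18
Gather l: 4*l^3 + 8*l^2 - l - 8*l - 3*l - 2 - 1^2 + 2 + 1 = 4*l^3 + 8*l^2 - 12*l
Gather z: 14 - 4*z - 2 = 12 - 4*z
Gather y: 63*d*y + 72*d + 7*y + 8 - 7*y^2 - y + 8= 72*d - 7*y^2 + y*(63*d + 6) + 16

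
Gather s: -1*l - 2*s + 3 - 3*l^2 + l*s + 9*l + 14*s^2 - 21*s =-3*l^2 + 8*l + 14*s^2 + s*(l - 23) + 3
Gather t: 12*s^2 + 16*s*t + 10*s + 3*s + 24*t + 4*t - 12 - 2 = 12*s^2 + 13*s + t*(16*s + 28) - 14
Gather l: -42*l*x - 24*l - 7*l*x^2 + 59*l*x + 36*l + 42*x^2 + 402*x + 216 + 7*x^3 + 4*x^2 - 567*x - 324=l*(-7*x^2 + 17*x + 12) + 7*x^3 + 46*x^2 - 165*x - 108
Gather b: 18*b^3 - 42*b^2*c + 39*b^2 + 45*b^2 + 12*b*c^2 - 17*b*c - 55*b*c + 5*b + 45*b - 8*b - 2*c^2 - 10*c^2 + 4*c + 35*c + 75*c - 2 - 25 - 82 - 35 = 18*b^3 + b^2*(84 - 42*c) + b*(12*c^2 - 72*c + 42) - 12*c^2 + 114*c - 144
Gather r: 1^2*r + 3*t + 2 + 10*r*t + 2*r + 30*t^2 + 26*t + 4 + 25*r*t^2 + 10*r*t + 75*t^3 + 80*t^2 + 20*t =r*(25*t^2 + 20*t + 3) + 75*t^3 + 110*t^2 + 49*t + 6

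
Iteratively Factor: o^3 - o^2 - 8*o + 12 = (o - 2)*(o^2 + o - 6) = (o - 2)*(o + 3)*(o - 2)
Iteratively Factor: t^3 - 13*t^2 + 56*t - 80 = (t - 5)*(t^2 - 8*t + 16) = (t - 5)*(t - 4)*(t - 4)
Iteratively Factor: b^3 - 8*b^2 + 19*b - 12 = (b - 3)*(b^2 - 5*b + 4) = (b - 4)*(b - 3)*(b - 1)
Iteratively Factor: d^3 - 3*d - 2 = (d + 1)*(d^2 - d - 2) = (d + 1)^2*(d - 2)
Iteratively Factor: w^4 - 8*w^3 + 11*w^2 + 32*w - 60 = (w - 2)*(w^3 - 6*w^2 - w + 30) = (w - 3)*(w - 2)*(w^2 - 3*w - 10) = (w - 3)*(w - 2)*(w + 2)*(w - 5)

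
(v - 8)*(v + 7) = v^2 - v - 56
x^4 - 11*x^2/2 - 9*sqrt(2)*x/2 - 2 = (x - 2*sqrt(2))*(x + sqrt(2)/2)^2*(x + sqrt(2))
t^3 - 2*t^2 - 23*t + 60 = (t - 4)*(t - 3)*(t + 5)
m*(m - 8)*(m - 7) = m^3 - 15*m^2 + 56*m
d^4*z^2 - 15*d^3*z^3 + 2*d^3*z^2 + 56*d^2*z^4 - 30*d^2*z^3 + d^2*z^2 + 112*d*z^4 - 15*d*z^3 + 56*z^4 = (d - 8*z)*(d - 7*z)*(d*z + z)^2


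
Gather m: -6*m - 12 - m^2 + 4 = -m^2 - 6*m - 8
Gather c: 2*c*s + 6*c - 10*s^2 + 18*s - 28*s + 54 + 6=c*(2*s + 6) - 10*s^2 - 10*s + 60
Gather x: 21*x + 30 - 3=21*x + 27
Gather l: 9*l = 9*l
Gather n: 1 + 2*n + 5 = 2*n + 6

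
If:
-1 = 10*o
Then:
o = -1/10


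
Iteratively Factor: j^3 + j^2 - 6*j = (j + 3)*(j^2 - 2*j) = (j - 2)*(j + 3)*(j)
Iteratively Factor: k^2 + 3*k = (k)*(k + 3)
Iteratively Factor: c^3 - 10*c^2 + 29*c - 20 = (c - 5)*(c^2 - 5*c + 4) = (c - 5)*(c - 4)*(c - 1)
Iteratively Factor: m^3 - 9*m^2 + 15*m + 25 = (m - 5)*(m^2 - 4*m - 5) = (m - 5)*(m + 1)*(m - 5)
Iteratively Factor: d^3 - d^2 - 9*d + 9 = (d + 3)*(d^2 - 4*d + 3) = (d - 1)*(d + 3)*(d - 3)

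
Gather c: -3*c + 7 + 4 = 11 - 3*c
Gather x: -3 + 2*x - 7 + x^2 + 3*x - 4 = x^2 + 5*x - 14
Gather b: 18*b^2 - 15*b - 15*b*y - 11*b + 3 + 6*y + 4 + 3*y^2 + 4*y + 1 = 18*b^2 + b*(-15*y - 26) + 3*y^2 + 10*y + 8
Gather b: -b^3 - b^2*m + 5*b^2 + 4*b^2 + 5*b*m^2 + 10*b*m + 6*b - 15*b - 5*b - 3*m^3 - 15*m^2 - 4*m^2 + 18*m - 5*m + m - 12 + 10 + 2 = -b^3 + b^2*(9 - m) + b*(5*m^2 + 10*m - 14) - 3*m^3 - 19*m^2 + 14*m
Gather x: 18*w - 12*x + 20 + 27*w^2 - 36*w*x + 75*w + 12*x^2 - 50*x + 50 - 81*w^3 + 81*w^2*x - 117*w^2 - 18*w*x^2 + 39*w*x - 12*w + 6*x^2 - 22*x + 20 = -81*w^3 - 90*w^2 + 81*w + x^2*(18 - 18*w) + x*(81*w^2 + 3*w - 84) + 90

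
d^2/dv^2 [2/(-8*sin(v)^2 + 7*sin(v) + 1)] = 2*(256*sin(v)^3 + 88*sin(v)^2 - 215*sin(v) + 114)/((sin(v) - 1)^2*(8*sin(v) + 1)^3)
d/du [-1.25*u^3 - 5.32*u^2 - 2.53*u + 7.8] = -3.75*u^2 - 10.64*u - 2.53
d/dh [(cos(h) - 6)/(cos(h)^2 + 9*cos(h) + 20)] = (cos(h)^2 - 12*cos(h) - 74)*sin(h)/(cos(h)^2 + 9*cos(h) + 20)^2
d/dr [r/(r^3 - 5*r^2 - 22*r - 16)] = (r^3 - 5*r^2 + r*(-3*r^2 + 10*r + 22) - 22*r - 16)/(-r^3 + 5*r^2 + 22*r + 16)^2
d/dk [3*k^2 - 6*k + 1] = 6*k - 6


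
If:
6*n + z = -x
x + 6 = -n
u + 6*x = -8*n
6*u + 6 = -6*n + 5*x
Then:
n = 252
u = -468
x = -258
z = -1254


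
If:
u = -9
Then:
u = -9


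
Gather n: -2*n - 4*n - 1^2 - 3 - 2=-6*n - 6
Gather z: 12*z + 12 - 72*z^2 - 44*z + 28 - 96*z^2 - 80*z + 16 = -168*z^2 - 112*z + 56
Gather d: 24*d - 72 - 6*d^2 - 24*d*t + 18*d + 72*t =-6*d^2 + d*(42 - 24*t) + 72*t - 72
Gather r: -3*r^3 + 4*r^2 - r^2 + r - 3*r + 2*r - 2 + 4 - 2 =-3*r^3 + 3*r^2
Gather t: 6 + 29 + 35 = 70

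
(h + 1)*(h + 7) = h^2 + 8*h + 7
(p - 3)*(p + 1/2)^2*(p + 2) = p^4 - 27*p^2/4 - 25*p/4 - 3/2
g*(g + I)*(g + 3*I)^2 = g^4 + 7*I*g^3 - 15*g^2 - 9*I*g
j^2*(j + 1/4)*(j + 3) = j^4 + 13*j^3/4 + 3*j^2/4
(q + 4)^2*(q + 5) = q^3 + 13*q^2 + 56*q + 80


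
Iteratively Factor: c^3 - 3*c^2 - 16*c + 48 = (c - 4)*(c^2 + c - 12) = (c - 4)*(c + 4)*(c - 3)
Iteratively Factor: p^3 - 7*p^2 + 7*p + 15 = (p - 5)*(p^2 - 2*p - 3) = (p - 5)*(p - 3)*(p + 1)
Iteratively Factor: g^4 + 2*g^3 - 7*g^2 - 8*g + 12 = (g - 1)*(g^3 + 3*g^2 - 4*g - 12) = (g - 1)*(g + 2)*(g^2 + g - 6) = (g - 1)*(g + 2)*(g + 3)*(g - 2)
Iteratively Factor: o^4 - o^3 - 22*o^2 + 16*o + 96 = (o - 4)*(o^3 + 3*o^2 - 10*o - 24) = (o - 4)*(o - 3)*(o^2 + 6*o + 8) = (o - 4)*(o - 3)*(o + 2)*(o + 4)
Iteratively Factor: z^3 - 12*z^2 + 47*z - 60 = (z - 4)*(z^2 - 8*z + 15) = (z - 4)*(z - 3)*(z - 5)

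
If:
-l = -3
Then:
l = 3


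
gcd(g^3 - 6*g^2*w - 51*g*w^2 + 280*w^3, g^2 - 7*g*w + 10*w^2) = -g + 5*w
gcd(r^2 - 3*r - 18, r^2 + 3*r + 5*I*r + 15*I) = r + 3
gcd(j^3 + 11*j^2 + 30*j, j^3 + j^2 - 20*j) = j^2 + 5*j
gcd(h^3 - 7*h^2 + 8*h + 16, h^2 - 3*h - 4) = h^2 - 3*h - 4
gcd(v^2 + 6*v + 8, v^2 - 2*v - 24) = v + 4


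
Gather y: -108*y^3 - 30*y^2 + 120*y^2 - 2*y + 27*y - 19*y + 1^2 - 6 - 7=-108*y^3 + 90*y^2 + 6*y - 12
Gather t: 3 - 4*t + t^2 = t^2 - 4*t + 3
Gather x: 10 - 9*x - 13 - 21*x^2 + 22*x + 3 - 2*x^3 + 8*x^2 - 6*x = -2*x^3 - 13*x^2 + 7*x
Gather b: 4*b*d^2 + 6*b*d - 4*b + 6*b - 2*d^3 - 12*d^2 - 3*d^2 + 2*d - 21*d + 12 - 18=b*(4*d^2 + 6*d + 2) - 2*d^3 - 15*d^2 - 19*d - 6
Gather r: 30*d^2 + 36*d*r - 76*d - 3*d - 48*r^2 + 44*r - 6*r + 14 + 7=30*d^2 - 79*d - 48*r^2 + r*(36*d + 38) + 21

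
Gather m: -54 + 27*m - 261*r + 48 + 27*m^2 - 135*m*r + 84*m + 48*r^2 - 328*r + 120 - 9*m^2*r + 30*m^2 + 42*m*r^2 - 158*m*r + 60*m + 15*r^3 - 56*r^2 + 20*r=m^2*(57 - 9*r) + m*(42*r^2 - 293*r + 171) + 15*r^3 - 8*r^2 - 569*r + 114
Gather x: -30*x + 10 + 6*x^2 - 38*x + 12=6*x^2 - 68*x + 22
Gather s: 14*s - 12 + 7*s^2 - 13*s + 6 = 7*s^2 + s - 6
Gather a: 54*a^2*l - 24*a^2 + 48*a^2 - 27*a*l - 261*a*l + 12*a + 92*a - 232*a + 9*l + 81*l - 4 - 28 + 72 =a^2*(54*l + 24) + a*(-288*l - 128) + 90*l + 40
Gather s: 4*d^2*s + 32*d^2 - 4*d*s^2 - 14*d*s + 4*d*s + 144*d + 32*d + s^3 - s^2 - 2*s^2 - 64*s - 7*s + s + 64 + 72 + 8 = 32*d^2 + 176*d + s^3 + s^2*(-4*d - 3) + s*(4*d^2 - 10*d - 70) + 144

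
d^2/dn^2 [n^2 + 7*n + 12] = 2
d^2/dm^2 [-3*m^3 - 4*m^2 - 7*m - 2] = -18*m - 8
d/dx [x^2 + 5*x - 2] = 2*x + 5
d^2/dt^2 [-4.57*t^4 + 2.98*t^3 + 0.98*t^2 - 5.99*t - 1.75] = -54.84*t^2 + 17.88*t + 1.96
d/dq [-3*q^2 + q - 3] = 1 - 6*q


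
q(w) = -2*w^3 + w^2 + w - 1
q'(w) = -6*w^2 + 2*w + 1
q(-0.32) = -1.15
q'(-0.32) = -0.25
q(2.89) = -38.03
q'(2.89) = -43.33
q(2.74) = -31.89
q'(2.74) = -38.57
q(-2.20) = 22.94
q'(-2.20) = -32.44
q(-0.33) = -1.15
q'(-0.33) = -0.31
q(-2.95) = 56.10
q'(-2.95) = -57.12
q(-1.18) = 2.50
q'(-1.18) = -9.71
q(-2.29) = 25.97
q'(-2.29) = -35.04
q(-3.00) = 59.00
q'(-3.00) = -59.00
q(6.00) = -391.00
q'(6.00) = -203.00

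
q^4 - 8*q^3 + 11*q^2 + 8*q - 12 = (q - 6)*(q - 2)*(q - 1)*(q + 1)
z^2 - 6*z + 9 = (z - 3)^2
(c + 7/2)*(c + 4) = c^2 + 15*c/2 + 14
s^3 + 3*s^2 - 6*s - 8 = (s - 2)*(s + 1)*(s + 4)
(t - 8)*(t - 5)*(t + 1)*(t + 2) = t^4 - 10*t^3 + 3*t^2 + 94*t + 80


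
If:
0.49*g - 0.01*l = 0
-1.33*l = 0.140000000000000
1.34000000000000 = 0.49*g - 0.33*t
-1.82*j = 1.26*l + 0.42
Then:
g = -0.00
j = -0.16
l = -0.11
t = -4.06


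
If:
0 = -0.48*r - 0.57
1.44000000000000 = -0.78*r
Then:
No Solution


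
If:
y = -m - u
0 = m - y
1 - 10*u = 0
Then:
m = -1/20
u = 1/10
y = -1/20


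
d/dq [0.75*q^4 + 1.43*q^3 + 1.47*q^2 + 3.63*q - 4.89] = 3.0*q^3 + 4.29*q^2 + 2.94*q + 3.63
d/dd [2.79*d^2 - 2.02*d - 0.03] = 5.58*d - 2.02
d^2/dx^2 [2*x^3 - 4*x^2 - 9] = 12*x - 8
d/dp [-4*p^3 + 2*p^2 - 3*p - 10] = -12*p^2 + 4*p - 3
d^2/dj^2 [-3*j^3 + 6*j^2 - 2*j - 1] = 12 - 18*j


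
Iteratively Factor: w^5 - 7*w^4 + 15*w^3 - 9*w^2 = (w)*(w^4 - 7*w^3 + 15*w^2 - 9*w) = w^2*(w^3 - 7*w^2 + 15*w - 9) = w^2*(w - 1)*(w^2 - 6*w + 9) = w^2*(w - 3)*(w - 1)*(w - 3)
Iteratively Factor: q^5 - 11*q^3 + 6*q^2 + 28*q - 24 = (q + 2)*(q^4 - 2*q^3 - 7*q^2 + 20*q - 12) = (q - 1)*(q + 2)*(q^3 - q^2 - 8*q + 12) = (q - 2)*(q - 1)*(q + 2)*(q^2 + q - 6) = (q - 2)*(q - 1)*(q + 2)*(q + 3)*(q - 2)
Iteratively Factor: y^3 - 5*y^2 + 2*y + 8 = (y - 2)*(y^2 - 3*y - 4) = (y - 2)*(y + 1)*(y - 4)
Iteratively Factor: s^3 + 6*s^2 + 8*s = (s)*(s^2 + 6*s + 8) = s*(s + 4)*(s + 2)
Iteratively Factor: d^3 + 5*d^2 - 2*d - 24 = (d + 3)*(d^2 + 2*d - 8) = (d + 3)*(d + 4)*(d - 2)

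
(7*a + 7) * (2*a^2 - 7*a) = 14*a^3 - 35*a^2 - 49*a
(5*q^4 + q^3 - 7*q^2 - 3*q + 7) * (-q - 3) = -5*q^5 - 16*q^4 + 4*q^3 + 24*q^2 + 2*q - 21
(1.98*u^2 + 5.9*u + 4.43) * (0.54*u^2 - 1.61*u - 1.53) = 1.0692*u^4 - 0.0017999999999998*u^3 - 10.1362*u^2 - 16.1593*u - 6.7779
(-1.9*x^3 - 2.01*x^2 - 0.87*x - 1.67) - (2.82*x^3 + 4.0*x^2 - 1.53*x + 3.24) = -4.72*x^3 - 6.01*x^2 + 0.66*x - 4.91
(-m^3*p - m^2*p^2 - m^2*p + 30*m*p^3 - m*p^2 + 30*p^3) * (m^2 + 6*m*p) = -m^5*p - 7*m^4*p^2 - m^4*p + 24*m^3*p^3 - 7*m^3*p^2 + 180*m^2*p^4 + 24*m^2*p^3 + 180*m*p^4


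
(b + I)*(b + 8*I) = b^2 + 9*I*b - 8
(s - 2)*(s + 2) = s^2 - 4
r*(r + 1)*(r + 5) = r^3 + 6*r^2 + 5*r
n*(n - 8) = n^2 - 8*n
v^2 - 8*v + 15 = (v - 5)*(v - 3)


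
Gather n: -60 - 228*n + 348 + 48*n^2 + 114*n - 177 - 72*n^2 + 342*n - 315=-24*n^2 + 228*n - 204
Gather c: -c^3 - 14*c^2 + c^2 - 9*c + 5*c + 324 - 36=-c^3 - 13*c^2 - 4*c + 288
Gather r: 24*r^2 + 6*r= 24*r^2 + 6*r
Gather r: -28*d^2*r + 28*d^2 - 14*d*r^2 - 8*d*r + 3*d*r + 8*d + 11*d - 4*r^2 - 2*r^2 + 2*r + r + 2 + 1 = 28*d^2 + 19*d + r^2*(-14*d - 6) + r*(-28*d^2 - 5*d + 3) + 3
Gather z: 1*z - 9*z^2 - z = -9*z^2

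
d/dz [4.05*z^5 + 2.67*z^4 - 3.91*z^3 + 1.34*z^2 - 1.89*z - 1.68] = 20.25*z^4 + 10.68*z^3 - 11.73*z^2 + 2.68*z - 1.89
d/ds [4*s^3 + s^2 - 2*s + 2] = 12*s^2 + 2*s - 2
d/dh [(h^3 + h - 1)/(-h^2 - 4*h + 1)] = (-h^4 - 8*h^3 + 4*h^2 - 2*h - 3)/(h^4 + 8*h^3 + 14*h^2 - 8*h + 1)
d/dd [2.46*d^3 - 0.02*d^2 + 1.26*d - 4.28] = 7.38*d^2 - 0.04*d + 1.26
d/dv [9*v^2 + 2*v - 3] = 18*v + 2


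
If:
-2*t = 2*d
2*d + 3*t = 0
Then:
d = 0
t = 0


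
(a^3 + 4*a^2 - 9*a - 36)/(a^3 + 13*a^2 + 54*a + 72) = (a - 3)/(a + 6)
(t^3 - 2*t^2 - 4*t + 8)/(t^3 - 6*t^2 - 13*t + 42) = (t^2 - 4)/(t^2 - 4*t - 21)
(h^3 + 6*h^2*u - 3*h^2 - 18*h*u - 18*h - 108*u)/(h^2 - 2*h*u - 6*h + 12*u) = (-h^2 - 6*h*u - 3*h - 18*u)/(-h + 2*u)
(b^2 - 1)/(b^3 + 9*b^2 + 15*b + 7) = (b - 1)/(b^2 + 8*b + 7)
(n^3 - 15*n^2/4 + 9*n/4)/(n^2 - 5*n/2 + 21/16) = 4*n*(n - 3)/(4*n - 7)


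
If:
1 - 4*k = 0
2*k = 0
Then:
No Solution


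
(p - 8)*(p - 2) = p^2 - 10*p + 16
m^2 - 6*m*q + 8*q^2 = (m - 4*q)*(m - 2*q)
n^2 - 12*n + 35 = (n - 7)*(n - 5)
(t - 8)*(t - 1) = t^2 - 9*t + 8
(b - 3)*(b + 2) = b^2 - b - 6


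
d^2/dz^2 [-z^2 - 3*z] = -2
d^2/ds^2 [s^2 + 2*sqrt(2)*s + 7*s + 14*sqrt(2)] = 2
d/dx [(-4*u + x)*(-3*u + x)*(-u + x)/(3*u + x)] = (69*u^3 - 48*u^2*x + u*x^2 + 2*x^3)/(9*u^2 + 6*u*x + x^2)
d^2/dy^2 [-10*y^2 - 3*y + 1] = -20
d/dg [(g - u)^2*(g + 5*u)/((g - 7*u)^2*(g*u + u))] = (g - u)*(3*(g + 1)*(g - 7*u)*(g + 3*u) - 2*(g + 1)*(g - u)*(g + 5*u) - (g - 7*u)*(g - u)*(g + 5*u))/(u*(g + 1)^2*(g - 7*u)^3)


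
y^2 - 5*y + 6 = (y - 3)*(y - 2)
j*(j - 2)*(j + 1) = j^3 - j^2 - 2*j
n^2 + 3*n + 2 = (n + 1)*(n + 2)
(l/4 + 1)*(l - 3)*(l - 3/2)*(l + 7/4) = l^4/4 + 5*l^3/16 - 115*l^2/32 - 45*l/32 + 63/8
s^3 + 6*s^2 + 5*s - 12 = (s - 1)*(s + 3)*(s + 4)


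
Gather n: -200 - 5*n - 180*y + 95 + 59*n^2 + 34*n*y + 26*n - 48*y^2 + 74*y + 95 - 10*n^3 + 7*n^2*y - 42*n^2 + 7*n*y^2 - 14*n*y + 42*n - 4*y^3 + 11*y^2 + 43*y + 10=-10*n^3 + n^2*(7*y + 17) + n*(7*y^2 + 20*y + 63) - 4*y^3 - 37*y^2 - 63*y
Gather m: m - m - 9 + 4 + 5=0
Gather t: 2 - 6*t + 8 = 10 - 6*t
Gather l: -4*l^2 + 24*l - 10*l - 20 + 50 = -4*l^2 + 14*l + 30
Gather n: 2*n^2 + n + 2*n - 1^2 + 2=2*n^2 + 3*n + 1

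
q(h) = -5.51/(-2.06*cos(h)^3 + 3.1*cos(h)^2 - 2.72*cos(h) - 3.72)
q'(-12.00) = 0.22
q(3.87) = -6.18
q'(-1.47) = -0.75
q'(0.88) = 0.24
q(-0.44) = 1.07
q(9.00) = -1.91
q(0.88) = 1.17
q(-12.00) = 1.09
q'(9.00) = 3.67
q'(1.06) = 0.27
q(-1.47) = 1.39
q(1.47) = 1.39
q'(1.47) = 0.75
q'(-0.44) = -0.19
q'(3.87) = -49.72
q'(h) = -5.51*(-6.18*sin(h)*cos(h)^2 + 6.2*sin(h)*cos(h) - 2.72*sin(h))/(-2.06*cos(h)^3 + 3.1*cos(h)^2 - 2.72*cos(h) - 3.72)^2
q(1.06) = 1.21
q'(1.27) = 0.40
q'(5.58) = -0.23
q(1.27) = 1.28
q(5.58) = 1.12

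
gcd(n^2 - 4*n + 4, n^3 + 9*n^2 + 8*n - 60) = n - 2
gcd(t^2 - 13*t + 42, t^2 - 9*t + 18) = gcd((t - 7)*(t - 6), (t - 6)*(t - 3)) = t - 6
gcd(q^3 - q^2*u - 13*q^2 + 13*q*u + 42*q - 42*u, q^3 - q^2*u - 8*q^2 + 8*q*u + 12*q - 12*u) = q^2 - q*u - 6*q + 6*u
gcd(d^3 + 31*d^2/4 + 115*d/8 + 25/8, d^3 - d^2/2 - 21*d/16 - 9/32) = d + 1/4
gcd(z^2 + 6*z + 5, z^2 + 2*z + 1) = z + 1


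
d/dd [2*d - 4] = 2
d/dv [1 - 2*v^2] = -4*v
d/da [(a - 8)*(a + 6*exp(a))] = a + (a - 8)*(6*exp(a) + 1) + 6*exp(a)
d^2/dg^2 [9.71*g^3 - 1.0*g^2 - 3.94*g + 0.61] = 58.26*g - 2.0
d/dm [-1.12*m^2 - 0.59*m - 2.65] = -2.24*m - 0.59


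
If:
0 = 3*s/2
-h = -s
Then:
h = 0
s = 0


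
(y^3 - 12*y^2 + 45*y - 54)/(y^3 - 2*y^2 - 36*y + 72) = (y^2 - 6*y + 9)/(y^2 + 4*y - 12)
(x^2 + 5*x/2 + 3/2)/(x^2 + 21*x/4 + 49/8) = 4*(2*x^2 + 5*x + 3)/(8*x^2 + 42*x + 49)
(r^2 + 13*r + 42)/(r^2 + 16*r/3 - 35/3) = 3*(r + 6)/(3*r - 5)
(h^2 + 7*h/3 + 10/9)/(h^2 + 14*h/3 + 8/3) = (h + 5/3)/(h + 4)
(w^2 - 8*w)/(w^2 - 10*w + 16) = w/(w - 2)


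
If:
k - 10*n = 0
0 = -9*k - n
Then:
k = 0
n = 0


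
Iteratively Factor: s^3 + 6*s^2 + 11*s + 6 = (s + 1)*(s^2 + 5*s + 6) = (s + 1)*(s + 2)*(s + 3)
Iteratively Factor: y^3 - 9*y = (y + 3)*(y^2 - 3*y) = y*(y + 3)*(y - 3)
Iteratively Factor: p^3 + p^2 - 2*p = (p)*(p^2 + p - 2) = p*(p - 1)*(p + 2)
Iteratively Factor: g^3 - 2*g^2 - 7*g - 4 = (g - 4)*(g^2 + 2*g + 1) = (g - 4)*(g + 1)*(g + 1)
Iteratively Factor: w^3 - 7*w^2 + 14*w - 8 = (w - 2)*(w^2 - 5*w + 4) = (w - 4)*(w - 2)*(w - 1)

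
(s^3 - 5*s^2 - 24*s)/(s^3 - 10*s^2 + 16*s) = (s + 3)/(s - 2)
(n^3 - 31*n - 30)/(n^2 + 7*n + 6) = (n^2 - n - 30)/(n + 6)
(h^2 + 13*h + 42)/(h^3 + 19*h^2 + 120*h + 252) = 1/(h + 6)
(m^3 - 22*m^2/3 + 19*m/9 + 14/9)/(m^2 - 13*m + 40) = (9*m^3 - 66*m^2 + 19*m + 14)/(9*(m^2 - 13*m + 40))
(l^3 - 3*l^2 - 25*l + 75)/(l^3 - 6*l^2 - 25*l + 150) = (l - 3)/(l - 6)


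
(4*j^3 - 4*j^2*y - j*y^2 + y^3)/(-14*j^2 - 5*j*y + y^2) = (2*j^2 - 3*j*y + y^2)/(-7*j + y)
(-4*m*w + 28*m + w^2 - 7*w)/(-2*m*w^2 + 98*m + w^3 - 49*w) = (-4*m + w)/(-2*m*w - 14*m + w^2 + 7*w)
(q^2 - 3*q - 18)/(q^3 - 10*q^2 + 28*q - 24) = (q + 3)/(q^2 - 4*q + 4)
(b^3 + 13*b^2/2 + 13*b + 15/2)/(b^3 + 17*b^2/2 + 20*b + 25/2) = (b + 3)/(b + 5)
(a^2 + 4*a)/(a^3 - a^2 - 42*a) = (a + 4)/(a^2 - a - 42)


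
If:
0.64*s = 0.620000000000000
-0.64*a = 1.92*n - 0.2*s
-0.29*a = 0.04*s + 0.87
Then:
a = -3.13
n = 1.15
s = 0.97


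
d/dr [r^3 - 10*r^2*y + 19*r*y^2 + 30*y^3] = 3*r^2 - 20*r*y + 19*y^2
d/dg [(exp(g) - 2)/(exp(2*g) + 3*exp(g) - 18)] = (-(exp(g) - 2)*(2*exp(g) + 3) + exp(2*g) + 3*exp(g) - 18)*exp(g)/(exp(2*g) + 3*exp(g) - 18)^2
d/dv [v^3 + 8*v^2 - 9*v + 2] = 3*v^2 + 16*v - 9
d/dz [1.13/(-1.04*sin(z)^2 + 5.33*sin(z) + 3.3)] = (2.3504*sin(z) - 6.0229)*cos(z)/(-1.04*sin(z)^2 + 5.33*sin(z) + 3.3)^2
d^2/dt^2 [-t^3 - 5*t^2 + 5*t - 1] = -6*t - 10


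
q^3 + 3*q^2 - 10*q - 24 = (q - 3)*(q + 2)*(q + 4)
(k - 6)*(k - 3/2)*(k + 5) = k^3 - 5*k^2/2 - 57*k/2 + 45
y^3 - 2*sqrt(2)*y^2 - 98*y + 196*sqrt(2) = (y - 7*sqrt(2))*(y - 2*sqrt(2))*(y + 7*sqrt(2))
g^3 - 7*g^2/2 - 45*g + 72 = (g - 8)*(g - 3/2)*(g + 6)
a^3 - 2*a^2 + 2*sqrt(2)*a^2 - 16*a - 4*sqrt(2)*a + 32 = (a - 2)*(a - 2*sqrt(2))*(a + 4*sqrt(2))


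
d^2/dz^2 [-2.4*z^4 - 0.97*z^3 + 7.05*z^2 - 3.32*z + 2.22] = -28.8*z^2 - 5.82*z + 14.1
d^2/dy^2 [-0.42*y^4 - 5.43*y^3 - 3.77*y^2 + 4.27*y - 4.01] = -5.04*y^2 - 32.58*y - 7.54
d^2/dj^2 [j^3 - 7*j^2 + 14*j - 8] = 6*j - 14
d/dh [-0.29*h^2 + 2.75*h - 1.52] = 2.75 - 0.58*h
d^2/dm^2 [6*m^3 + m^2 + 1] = 36*m + 2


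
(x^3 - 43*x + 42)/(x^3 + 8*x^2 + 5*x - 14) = (x - 6)/(x + 2)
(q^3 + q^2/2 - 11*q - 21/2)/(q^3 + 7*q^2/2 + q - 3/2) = (2*q - 7)/(2*q - 1)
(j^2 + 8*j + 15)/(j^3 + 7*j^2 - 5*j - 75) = (j + 3)/(j^2 + 2*j - 15)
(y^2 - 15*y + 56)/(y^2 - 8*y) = (y - 7)/y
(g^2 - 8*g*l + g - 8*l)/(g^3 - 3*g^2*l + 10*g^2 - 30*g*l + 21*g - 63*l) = (g^2 - 8*g*l + g - 8*l)/(g^3 - 3*g^2*l + 10*g^2 - 30*g*l + 21*g - 63*l)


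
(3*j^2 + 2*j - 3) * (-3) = -9*j^2 - 6*j + 9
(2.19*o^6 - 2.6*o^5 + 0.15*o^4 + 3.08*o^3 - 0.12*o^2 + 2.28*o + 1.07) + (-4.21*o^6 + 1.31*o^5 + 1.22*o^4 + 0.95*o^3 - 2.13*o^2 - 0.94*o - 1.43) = -2.02*o^6 - 1.29*o^5 + 1.37*o^4 + 4.03*o^3 - 2.25*o^2 + 1.34*o - 0.36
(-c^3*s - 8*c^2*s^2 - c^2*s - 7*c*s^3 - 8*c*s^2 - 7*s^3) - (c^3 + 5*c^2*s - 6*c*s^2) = -c^3*s - c^3 - 8*c^2*s^2 - 6*c^2*s - 7*c*s^3 - 2*c*s^2 - 7*s^3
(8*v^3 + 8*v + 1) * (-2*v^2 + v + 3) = -16*v^5 + 8*v^4 + 8*v^3 + 6*v^2 + 25*v + 3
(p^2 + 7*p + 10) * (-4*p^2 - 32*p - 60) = -4*p^4 - 60*p^3 - 324*p^2 - 740*p - 600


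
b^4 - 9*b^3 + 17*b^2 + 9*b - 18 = (b - 6)*(b - 3)*(b - 1)*(b + 1)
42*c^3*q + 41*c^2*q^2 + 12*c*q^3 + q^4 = q*(2*c + q)*(3*c + q)*(7*c + q)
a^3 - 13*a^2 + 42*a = a*(a - 7)*(a - 6)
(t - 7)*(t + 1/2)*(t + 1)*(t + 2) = t^4 - 7*t^3/2 - 21*t^2 - 47*t/2 - 7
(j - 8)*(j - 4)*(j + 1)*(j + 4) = j^4 - 7*j^3 - 24*j^2 + 112*j + 128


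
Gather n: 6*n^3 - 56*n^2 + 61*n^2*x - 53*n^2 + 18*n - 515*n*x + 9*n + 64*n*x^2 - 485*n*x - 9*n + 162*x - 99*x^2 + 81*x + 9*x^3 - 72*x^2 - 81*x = 6*n^3 + n^2*(61*x - 109) + n*(64*x^2 - 1000*x + 18) + 9*x^3 - 171*x^2 + 162*x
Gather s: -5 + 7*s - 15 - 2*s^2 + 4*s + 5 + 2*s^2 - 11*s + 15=0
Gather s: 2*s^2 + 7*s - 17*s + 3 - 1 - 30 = 2*s^2 - 10*s - 28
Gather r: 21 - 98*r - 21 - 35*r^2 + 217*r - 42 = -35*r^2 + 119*r - 42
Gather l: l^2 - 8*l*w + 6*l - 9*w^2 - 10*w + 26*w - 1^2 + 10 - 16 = l^2 + l*(6 - 8*w) - 9*w^2 + 16*w - 7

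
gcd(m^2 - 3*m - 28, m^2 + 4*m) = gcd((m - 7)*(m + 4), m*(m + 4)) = m + 4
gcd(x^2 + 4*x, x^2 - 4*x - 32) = x + 4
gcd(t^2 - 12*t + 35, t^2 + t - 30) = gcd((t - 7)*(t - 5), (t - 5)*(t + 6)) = t - 5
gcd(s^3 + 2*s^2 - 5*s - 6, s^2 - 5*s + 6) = s - 2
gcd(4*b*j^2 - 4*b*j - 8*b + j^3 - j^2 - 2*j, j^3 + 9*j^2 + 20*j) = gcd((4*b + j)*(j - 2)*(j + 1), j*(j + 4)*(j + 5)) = 1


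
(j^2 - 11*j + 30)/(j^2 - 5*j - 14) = (-j^2 + 11*j - 30)/(-j^2 + 5*j + 14)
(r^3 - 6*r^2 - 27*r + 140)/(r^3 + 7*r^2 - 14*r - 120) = (r - 7)/(r + 6)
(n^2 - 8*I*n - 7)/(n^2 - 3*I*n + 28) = (n - I)/(n + 4*I)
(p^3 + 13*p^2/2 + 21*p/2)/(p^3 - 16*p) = (2*p^2 + 13*p + 21)/(2*(p^2 - 16))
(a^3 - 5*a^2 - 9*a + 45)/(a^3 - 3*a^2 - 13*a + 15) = (a - 3)/(a - 1)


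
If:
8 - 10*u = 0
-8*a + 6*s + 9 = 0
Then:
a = 3*s/4 + 9/8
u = 4/5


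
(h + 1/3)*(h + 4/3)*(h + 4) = h^3 + 17*h^2/3 + 64*h/9 + 16/9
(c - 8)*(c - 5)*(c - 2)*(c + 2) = c^4 - 13*c^3 + 36*c^2 + 52*c - 160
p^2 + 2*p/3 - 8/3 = (p - 4/3)*(p + 2)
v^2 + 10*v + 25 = (v + 5)^2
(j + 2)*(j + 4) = j^2 + 6*j + 8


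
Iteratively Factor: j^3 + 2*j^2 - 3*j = (j)*(j^2 + 2*j - 3) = j*(j - 1)*(j + 3)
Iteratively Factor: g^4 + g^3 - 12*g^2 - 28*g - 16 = (g + 2)*(g^3 - g^2 - 10*g - 8) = (g - 4)*(g + 2)*(g^2 + 3*g + 2) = (g - 4)*(g + 2)^2*(g + 1)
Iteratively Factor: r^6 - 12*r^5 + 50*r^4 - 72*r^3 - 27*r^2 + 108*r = (r - 3)*(r^5 - 9*r^4 + 23*r^3 - 3*r^2 - 36*r) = (r - 3)*(r + 1)*(r^4 - 10*r^3 + 33*r^2 - 36*r) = (r - 4)*(r - 3)*(r + 1)*(r^3 - 6*r^2 + 9*r) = (r - 4)*(r - 3)^2*(r + 1)*(r^2 - 3*r) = (r - 4)*(r - 3)^3*(r + 1)*(r)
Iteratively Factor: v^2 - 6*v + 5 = (v - 5)*(v - 1)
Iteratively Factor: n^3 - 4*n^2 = (n)*(n^2 - 4*n) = n^2*(n - 4)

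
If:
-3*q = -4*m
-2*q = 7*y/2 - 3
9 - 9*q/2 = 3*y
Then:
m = 45/26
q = 30/13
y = -6/13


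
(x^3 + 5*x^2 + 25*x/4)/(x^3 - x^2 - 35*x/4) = (2*x + 5)/(2*x - 7)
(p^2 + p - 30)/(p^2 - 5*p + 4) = (p^2 + p - 30)/(p^2 - 5*p + 4)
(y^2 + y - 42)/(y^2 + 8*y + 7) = (y - 6)/(y + 1)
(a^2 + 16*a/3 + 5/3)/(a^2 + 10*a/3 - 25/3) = (3*a + 1)/(3*a - 5)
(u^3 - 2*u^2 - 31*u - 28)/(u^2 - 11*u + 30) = (u^3 - 2*u^2 - 31*u - 28)/(u^2 - 11*u + 30)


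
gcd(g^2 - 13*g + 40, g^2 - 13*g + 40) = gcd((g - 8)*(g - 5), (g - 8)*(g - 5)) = g^2 - 13*g + 40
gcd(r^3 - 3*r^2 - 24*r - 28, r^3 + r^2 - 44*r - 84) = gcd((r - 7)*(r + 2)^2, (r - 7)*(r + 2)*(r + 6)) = r^2 - 5*r - 14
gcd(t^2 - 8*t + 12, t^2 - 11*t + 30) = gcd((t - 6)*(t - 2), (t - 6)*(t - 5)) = t - 6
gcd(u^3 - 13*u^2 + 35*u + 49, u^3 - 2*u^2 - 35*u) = u - 7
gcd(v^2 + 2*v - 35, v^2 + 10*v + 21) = v + 7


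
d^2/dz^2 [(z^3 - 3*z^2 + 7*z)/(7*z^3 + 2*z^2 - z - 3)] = 2*(-161*z^6 + 1050*z^5 + 357*z^4 - 363*z^3 + 837*z^2 + 153*z - 48)/(343*z^9 + 294*z^8 - 63*z^7 - 517*z^6 - 243*z^5 + 96*z^4 + 224*z^3 + 45*z^2 - 27*z - 27)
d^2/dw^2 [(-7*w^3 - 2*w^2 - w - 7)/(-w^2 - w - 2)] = 2*(-8*w^3 + 51*w^2 + 99*w - 1)/(w^6 + 3*w^5 + 9*w^4 + 13*w^3 + 18*w^2 + 12*w + 8)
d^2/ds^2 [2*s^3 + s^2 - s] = 12*s + 2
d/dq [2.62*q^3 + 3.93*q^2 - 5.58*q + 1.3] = 7.86*q^2 + 7.86*q - 5.58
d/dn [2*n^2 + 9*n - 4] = 4*n + 9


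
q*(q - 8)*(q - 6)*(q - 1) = q^4 - 15*q^3 + 62*q^2 - 48*q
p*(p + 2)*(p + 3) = p^3 + 5*p^2 + 6*p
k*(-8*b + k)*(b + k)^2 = -8*b^3*k - 15*b^2*k^2 - 6*b*k^3 + k^4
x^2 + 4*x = x*(x + 4)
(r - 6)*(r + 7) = r^2 + r - 42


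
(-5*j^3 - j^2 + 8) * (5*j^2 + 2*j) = -25*j^5 - 15*j^4 - 2*j^3 + 40*j^2 + 16*j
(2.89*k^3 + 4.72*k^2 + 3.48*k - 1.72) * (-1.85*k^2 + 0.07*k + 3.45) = -5.3465*k^5 - 8.5297*k^4 + 3.8629*k^3 + 19.7096*k^2 + 11.8856*k - 5.934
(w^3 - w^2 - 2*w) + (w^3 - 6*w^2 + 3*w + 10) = 2*w^3 - 7*w^2 + w + 10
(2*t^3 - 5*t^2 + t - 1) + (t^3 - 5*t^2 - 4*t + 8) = 3*t^3 - 10*t^2 - 3*t + 7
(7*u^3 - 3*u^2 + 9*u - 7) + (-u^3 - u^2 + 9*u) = 6*u^3 - 4*u^2 + 18*u - 7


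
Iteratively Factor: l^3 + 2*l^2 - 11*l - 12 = (l + 1)*(l^2 + l - 12) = (l - 3)*(l + 1)*(l + 4)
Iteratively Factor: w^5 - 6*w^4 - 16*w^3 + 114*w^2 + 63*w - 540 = (w - 5)*(w^4 - w^3 - 21*w^2 + 9*w + 108) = (w - 5)*(w - 4)*(w^3 + 3*w^2 - 9*w - 27) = (w - 5)*(w - 4)*(w + 3)*(w^2 - 9) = (w - 5)*(w - 4)*(w + 3)^2*(w - 3)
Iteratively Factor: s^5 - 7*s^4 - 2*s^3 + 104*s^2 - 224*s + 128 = (s - 2)*(s^4 - 5*s^3 - 12*s^2 + 80*s - 64) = (s - 2)*(s + 4)*(s^3 - 9*s^2 + 24*s - 16) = (s - 2)*(s - 1)*(s + 4)*(s^2 - 8*s + 16) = (s - 4)*(s - 2)*(s - 1)*(s + 4)*(s - 4)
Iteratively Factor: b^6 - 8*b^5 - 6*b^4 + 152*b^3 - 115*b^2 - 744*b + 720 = (b + 3)*(b^5 - 11*b^4 + 27*b^3 + 71*b^2 - 328*b + 240) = (b + 3)^2*(b^4 - 14*b^3 + 69*b^2 - 136*b + 80) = (b - 5)*(b + 3)^2*(b^3 - 9*b^2 + 24*b - 16) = (b - 5)*(b - 4)*(b + 3)^2*(b^2 - 5*b + 4) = (b - 5)*(b - 4)*(b - 1)*(b + 3)^2*(b - 4)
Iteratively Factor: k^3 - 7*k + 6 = (k - 1)*(k^2 + k - 6) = (k - 2)*(k - 1)*(k + 3)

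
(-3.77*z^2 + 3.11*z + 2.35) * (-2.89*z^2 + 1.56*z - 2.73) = 10.8953*z^4 - 14.8691*z^3 + 8.3522*z^2 - 4.8243*z - 6.4155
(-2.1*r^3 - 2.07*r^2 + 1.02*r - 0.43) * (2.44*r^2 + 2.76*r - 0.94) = -5.124*r^5 - 10.8468*r^4 - 1.2504*r^3 + 3.7118*r^2 - 2.1456*r + 0.4042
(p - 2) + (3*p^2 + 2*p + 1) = 3*p^2 + 3*p - 1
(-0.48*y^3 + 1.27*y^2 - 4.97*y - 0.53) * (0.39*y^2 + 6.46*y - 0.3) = -0.1872*y^5 - 2.6055*y^4 + 6.4099*y^3 - 32.6939*y^2 - 1.9328*y + 0.159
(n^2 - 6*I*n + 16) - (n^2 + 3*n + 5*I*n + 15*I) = -3*n - 11*I*n + 16 - 15*I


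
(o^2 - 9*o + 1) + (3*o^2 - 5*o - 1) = 4*o^2 - 14*o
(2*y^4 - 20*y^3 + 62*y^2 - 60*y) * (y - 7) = 2*y^5 - 34*y^4 + 202*y^3 - 494*y^2 + 420*y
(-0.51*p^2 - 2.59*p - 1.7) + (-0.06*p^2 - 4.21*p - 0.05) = -0.57*p^2 - 6.8*p - 1.75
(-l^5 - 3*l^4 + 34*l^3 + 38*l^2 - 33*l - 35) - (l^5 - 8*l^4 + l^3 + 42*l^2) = -2*l^5 + 5*l^4 + 33*l^3 - 4*l^2 - 33*l - 35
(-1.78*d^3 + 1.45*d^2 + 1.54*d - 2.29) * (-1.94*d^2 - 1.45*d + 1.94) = 3.4532*d^5 - 0.232*d^4 - 8.5433*d^3 + 5.0226*d^2 + 6.3081*d - 4.4426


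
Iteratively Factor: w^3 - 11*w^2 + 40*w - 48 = (w - 4)*(w^2 - 7*w + 12) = (w - 4)*(w - 3)*(w - 4)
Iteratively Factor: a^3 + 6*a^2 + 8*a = (a)*(a^2 + 6*a + 8) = a*(a + 4)*(a + 2)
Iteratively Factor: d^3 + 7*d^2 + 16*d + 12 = (d + 2)*(d^2 + 5*d + 6) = (d + 2)^2*(d + 3)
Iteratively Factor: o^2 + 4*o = (o)*(o + 4)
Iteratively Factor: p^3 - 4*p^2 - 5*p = (p)*(p^2 - 4*p - 5) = p*(p + 1)*(p - 5)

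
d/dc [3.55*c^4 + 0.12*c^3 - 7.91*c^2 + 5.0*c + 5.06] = 14.2*c^3 + 0.36*c^2 - 15.82*c + 5.0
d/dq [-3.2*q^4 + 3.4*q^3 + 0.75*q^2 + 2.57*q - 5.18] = -12.8*q^3 + 10.2*q^2 + 1.5*q + 2.57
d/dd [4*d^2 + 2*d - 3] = 8*d + 2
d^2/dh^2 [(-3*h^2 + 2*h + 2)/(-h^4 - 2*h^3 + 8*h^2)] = 2*(9*h^6 + 6*h^5 - 16*h^4 - 36*h^3 + 192*h^2 + 128*h - 384)/(h^4*(h^6 + 6*h^5 - 12*h^4 - 88*h^3 + 96*h^2 + 384*h - 512))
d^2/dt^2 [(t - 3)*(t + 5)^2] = 6*t + 14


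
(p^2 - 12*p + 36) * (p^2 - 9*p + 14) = p^4 - 21*p^3 + 158*p^2 - 492*p + 504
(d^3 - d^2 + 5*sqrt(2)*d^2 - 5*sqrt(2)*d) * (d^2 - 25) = d^5 - d^4 + 5*sqrt(2)*d^4 - 25*d^3 - 5*sqrt(2)*d^3 - 125*sqrt(2)*d^2 + 25*d^2 + 125*sqrt(2)*d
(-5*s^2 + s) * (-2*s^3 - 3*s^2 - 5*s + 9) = 10*s^5 + 13*s^4 + 22*s^3 - 50*s^2 + 9*s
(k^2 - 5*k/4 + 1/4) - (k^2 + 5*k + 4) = -25*k/4 - 15/4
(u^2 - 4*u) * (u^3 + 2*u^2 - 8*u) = u^5 - 2*u^4 - 16*u^3 + 32*u^2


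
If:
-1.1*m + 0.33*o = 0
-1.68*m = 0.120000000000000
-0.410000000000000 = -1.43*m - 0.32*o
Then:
No Solution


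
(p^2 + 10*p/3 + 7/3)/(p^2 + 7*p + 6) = (p + 7/3)/(p + 6)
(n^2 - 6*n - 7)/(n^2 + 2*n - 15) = (n^2 - 6*n - 7)/(n^2 + 2*n - 15)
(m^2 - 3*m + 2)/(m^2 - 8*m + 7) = (m - 2)/(m - 7)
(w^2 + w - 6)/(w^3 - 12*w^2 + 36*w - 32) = (w + 3)/(w^2 - 10*w + 16)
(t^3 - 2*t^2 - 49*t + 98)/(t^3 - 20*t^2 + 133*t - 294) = (t^2 + 5*t - 14)/(t^2 - 13*t + 42)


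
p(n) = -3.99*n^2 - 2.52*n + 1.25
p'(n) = -7.98*n - 2.52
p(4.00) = -72.67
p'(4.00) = -34.44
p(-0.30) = 1.65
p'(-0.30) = -0.13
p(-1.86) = -7.87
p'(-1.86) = 12.32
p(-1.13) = -1.00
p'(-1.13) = 6.50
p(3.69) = -62.38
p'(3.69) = -31.97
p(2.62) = -32.74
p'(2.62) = -23.43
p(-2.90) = -25.00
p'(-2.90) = 20.62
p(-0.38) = 1.63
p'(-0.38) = 0.51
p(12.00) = -603.55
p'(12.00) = -98.28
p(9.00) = -344.62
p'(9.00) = -74.34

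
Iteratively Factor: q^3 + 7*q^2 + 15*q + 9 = (q + 3)*(q^2 + 4*q + 3) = (q + 1)*(q + 3)*(q + 3)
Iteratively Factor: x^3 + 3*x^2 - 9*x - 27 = (x + 3)*(x^2 - 9) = (x - 3)*(x + 3)*(x + 3)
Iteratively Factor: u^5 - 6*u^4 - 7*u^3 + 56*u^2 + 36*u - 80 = (u - 4)*(u^4 - 2*u^3 - 15*u^2 - 4*u + 20) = (u - 4)*(u - 1)*(u^3 - u^2 - 16*u - 20) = (u - 5)*(u - 4)*(u - 1)*(u^2 + 4*u + 4) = (u - 5)*(u - 4)*(u - 1)*(u + 2)*(u + 2)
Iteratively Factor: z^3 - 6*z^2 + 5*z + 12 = (z - 3)*(z^2 - 3*z - 4) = (z - 4)*(z - 3)*(z + 1)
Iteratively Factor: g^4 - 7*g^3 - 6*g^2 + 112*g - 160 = (g - 5)*(g^3 - 2*g^2 - 16*g + 32) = (g - 5)*(g + 4)*(g^2 - 6*g + 8) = (g - 5)*(g - 2)*(g + 4)*(g - 4)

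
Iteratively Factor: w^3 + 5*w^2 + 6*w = (w + 3)*(w^2 + 2*w) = (w + 2)*(w + 3)*(w)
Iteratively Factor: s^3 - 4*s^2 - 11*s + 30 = (s + 3)*(s^2 - 7*s + 10) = (s - 2)*(s + 3)*(s - 5)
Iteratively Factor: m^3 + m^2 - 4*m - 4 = (m - 2)*(m^2 + 3*m + 2) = (m - 2)*(m + 1)*(m + 2)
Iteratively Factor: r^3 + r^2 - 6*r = (r - 2)*(r^2 + 3*r) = r*(r - 2)*(r + 3)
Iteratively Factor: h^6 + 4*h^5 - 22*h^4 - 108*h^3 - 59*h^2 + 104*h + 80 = (h + 1)*(h^5 + 3*h^4 - 25*h^3 - 83*h^2 + 24*h + 80) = (h - 5)*(h + 1)*(h^4 + 8*h^3 + 15*h^2 - 8*h - 16) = (h - 5)*(h + 1)*(h + 4)*(h^3 + 4*h^2 - h - 4) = (h - 5)*(h - 1)*(h + 1)*(h + 4)*(h^2 + 5*h + 4) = (h - 5)*(h - 1)*(h + 1)^2*(h + 4)*(h + 4)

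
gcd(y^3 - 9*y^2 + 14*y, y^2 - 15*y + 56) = y - 7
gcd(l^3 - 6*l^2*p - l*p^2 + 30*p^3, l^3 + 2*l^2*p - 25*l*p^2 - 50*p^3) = -l^2 + 3*l*p + 10*p^2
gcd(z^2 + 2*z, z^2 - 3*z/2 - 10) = 1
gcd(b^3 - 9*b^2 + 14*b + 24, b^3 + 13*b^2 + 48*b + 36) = b + 1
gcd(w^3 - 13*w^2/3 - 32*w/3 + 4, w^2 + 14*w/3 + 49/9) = 1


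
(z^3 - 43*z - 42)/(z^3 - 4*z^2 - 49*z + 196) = (z^2 + 7*z + 6)/(z^2 + 3*z - 28)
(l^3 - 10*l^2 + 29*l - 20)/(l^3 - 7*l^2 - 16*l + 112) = (l^2 - 6*l + 5)/(l^2 - 3*l - 28)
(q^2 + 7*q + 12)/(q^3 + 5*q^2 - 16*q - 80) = (q + 3)/(q^2 + q - 20)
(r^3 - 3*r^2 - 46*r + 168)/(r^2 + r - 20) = (r^2 + r - 42)/(r + 5)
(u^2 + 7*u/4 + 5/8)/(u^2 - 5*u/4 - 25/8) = (2*u + 1)/(2*u - 5)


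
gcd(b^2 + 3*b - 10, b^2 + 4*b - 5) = b + 5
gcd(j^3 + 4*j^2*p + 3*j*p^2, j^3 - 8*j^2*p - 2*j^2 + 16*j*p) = j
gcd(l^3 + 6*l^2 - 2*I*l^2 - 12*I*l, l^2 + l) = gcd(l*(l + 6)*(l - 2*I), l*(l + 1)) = l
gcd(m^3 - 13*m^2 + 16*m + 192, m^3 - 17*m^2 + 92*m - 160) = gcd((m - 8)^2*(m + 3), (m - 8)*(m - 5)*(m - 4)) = m - 8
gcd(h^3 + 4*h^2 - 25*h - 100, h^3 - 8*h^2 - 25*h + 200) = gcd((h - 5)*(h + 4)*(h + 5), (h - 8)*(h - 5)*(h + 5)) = h^2 - 25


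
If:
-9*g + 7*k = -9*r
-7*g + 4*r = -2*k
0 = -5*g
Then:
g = 0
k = 0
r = 0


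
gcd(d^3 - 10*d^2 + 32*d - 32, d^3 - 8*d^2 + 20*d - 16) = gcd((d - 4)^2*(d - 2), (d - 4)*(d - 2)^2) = d^2 - 6*d + 8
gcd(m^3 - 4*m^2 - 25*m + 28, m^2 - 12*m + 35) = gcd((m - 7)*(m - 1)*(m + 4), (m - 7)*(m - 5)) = m - 7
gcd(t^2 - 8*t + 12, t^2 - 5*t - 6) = t - 6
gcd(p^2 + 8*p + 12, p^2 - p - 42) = p + 6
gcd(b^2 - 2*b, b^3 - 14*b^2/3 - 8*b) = b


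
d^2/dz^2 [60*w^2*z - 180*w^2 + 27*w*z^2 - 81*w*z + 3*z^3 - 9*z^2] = 54*w + 18*z - 18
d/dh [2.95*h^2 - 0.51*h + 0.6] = 5.9*h - 0.51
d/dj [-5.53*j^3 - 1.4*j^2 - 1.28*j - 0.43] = -16.59*j^2 - 2.8*j - 1.28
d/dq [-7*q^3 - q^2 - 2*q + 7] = -21*q^2 - 2*q - 2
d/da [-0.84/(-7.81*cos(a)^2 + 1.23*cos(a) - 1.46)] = (13.1208*cos(a) - 1.0332)*sin(a)/(7.81*cos(a)^2 - 1.23*cos(a) + 1.46)^2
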